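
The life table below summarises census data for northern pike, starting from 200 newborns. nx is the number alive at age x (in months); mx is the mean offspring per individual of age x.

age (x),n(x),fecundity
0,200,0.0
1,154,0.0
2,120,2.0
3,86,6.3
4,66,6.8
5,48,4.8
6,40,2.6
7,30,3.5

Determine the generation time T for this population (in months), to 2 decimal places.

3.84

lx = nx/n0 = nx/200: 1, 0.77, 0.6, 0.43, 0.33, 0.24, 0.2, 0.15
lx·mx: 0, 0, 1.2, 2.709, 2.244, 1.152, 0.52, 0.525 → R0 = 8.35
x·lx·mx: 0, 0, 2.4, 8.127, 8.976, 5.76, 3.12, 3.675 → Σ = 32.058
T = 32.058 / 8.35 = 3.839281… → 3.84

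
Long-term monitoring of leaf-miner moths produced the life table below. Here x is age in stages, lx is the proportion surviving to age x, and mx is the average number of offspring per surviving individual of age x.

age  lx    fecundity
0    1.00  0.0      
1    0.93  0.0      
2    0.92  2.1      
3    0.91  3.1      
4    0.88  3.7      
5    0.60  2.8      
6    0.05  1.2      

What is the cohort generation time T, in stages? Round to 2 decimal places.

lx·mx: 0, 0, 1.932, 2.821, 3.256, 1.68, 0.06 → R0 = 9.749
x·lx·mx: 0, 0, 3.864, 8.463, 13.024, 8.4, 0.36 → Σ = 34.111
T = 34.111 / 9.749 = 3.498923… → 3.50

3.50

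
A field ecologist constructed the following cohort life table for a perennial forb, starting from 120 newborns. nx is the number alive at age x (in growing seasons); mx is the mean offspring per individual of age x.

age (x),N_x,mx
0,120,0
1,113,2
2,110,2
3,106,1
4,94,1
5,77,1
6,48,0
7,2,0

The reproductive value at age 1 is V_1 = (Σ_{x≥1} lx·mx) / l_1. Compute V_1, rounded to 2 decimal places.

6.40

lx = nx/n0 = nx/120: 1, 0.94167…, 0.91667…, 0.88333…, 0.78333…, 0.64167…, 0.4, 0.01667…
lx·mx for x ≥ 1: 1.883333…, 1.833333…, 0.883333…, 0.783333…, 0.641667…, 0, 0 → sum = 6.025…
V_1 = 6.025… / l_1 = 6.025… / 0.941667… = 6.39823… → 6.40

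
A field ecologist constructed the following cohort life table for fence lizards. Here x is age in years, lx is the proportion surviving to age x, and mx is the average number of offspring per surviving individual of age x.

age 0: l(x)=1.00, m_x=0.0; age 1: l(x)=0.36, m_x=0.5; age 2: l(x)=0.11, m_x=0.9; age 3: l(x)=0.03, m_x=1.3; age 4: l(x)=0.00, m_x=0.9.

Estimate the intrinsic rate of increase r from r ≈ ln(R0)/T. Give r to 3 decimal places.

-0.736

R0 = Σ lx·mx = 0 + 0.18 + 0.099 + 0.039 + 0 = 0.318
Σ x·lx·mx = 0.495; T = 0.495/0.318 = 1.5566…
r ≈ ln(R0)/T = ln(0.318)/1.5566… = -0.73603… → -0.736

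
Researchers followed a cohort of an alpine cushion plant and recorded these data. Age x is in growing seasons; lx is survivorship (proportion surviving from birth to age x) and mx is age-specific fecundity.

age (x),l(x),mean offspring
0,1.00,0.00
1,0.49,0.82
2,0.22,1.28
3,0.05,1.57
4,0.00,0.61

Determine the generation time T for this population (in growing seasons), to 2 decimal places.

lx·mx: 0, 0.4018, 0.2816, 0.0785, 0 → R0 = 0.7619
x·lx·mx: 0, 0.4018, 0.5632, 0.2355, 0 → Σ = 1.2005
T = 1.2005 / 0.7619 = 1.575666… → 1.58

1.58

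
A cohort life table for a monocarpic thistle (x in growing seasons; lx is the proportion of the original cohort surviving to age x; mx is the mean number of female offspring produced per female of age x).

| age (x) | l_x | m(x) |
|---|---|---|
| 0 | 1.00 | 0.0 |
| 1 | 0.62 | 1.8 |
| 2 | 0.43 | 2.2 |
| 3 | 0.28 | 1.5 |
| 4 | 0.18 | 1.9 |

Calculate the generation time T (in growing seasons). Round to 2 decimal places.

lx·mx: 0, 1.116, 0.946, 0.42, 0.342 → R0 = 2.824
x·lx·mx: 0, 1.116, 1.892, 1.26, 1.368 → Σ = 5.636
T = 5.636 / 2.824 = 1.995751… → 2.00

2.00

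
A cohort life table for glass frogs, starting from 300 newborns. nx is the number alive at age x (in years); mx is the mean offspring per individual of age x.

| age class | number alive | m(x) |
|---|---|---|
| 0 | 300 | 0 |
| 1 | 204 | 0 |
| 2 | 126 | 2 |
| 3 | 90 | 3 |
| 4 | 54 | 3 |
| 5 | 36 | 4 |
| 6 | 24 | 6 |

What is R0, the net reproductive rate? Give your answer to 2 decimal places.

3.24

lx = nx/n0 = nx/300: 1, 0.68, 0.42, 0.3, 0.18, 0.12, 0.08
lx·mx by age: 0, 0, 0.84, 0.9, 0.54, 0.48, 0.48
R0 = Σ lx·mx = 3.24 → 3.24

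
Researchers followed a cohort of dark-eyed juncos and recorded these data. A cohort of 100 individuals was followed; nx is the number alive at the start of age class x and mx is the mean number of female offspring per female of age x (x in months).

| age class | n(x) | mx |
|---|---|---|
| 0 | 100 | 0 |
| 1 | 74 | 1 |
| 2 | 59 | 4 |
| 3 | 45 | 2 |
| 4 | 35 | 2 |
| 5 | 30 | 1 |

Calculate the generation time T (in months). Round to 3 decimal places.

lx = nx/n0 = nx/100: 1, 0.74, 0.59, 0.45, 0.35, 0.3
lx·mx: 0, 0.74, 2.36, 0.9, 0.7, 0.3 → R0 = 5
x·lx·mx: 0, 0.74, 4.72, 2.7, 2.8, 1.5 → Σ = 12.46
T = 12.46 / 5 = 2.492 → 2.492

2.492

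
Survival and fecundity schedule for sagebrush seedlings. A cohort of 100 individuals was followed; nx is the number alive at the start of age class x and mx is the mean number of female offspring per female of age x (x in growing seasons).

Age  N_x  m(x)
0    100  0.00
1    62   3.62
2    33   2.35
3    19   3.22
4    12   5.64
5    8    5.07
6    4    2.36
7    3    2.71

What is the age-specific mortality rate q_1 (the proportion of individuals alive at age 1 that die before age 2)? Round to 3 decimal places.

0.468

lx = nx/n0 = nx/100: 1, 0.62, 0.33, 0.19, 0.12, 0.08, 0.04, 0.03
q_1 = (l_1 − l_2) / l_1 = (0.62 − 0.33) / 0.62
     = 0.29 / 0.62 = 0.467742… → 0.468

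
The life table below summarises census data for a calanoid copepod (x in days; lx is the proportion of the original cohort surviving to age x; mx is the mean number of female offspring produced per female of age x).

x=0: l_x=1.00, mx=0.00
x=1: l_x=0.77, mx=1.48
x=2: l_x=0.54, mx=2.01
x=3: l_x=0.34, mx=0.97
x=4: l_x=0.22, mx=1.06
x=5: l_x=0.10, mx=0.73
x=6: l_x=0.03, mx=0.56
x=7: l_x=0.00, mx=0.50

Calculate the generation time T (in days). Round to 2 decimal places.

lx·mx: 0, 1.1396, 1.0854, 0.3298, 0.2332, 0.073, 0.0168, 0 → R0 = 2.8778
x·lx·mx: 0, 1.1396, 2.1708, 0.9894, 0.9328, 0.365, 0.1008, 0 → Σ = 5.6984
T = 5.6984 / 2.8778 = 1.980124… → 1.98

1.98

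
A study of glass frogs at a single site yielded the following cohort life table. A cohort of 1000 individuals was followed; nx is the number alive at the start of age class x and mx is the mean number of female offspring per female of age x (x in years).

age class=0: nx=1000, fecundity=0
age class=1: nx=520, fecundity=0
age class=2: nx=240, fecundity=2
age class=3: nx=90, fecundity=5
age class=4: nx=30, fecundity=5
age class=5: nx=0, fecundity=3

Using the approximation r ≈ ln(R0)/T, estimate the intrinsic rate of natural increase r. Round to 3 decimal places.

lx = nx/n0 = nx/1000: 1, 0.52, 0.24, 0.09, 0.03, 0
R0 = Σ lx·mx = 0 + 0 + 0.48 + 0.45 + 0.15 + 0 = 1.08
Σ x·lx·mx = 2.91; T = 2.91/1.08 = 2.69444…
r ≈ ln(R0)/T = ln(1.08)/2.69444… = 0.02856… → 0.029

0.029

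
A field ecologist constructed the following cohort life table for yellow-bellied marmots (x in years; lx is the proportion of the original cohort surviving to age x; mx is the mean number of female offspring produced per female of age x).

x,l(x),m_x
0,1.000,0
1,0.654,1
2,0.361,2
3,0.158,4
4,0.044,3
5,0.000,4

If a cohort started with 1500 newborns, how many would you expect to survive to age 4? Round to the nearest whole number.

Expected survivors = N0 · l_4 = 1500 × 0.044 = 66 → 66

66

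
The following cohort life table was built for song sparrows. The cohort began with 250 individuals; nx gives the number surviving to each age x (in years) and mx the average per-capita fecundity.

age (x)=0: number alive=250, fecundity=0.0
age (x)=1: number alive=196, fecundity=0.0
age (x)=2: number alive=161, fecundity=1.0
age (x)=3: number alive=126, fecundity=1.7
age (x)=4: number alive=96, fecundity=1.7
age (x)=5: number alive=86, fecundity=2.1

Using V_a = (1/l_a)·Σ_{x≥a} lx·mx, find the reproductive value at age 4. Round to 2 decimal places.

3.58

lx = nx/n0 = nx/250: 1, 0.784, 0.644, 0.504, 0.384, 0.344
lx·mx for x ≥ 4: 0.6528, 0.7224 → sum = 1.3752
V_4 = 1.3752 / l_4 = 1.3752 / 0.384 = 3.58125 → 3.58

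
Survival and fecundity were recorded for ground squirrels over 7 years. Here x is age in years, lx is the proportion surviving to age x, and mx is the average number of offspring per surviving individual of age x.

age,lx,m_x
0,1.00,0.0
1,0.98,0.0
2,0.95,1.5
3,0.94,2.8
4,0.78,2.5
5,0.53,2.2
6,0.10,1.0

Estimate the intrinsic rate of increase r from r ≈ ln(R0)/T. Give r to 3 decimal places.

0.578

R0 = Σ lx·mx = 0 + 0 + 1.425 + 2.632 + 1.95 + 1.166 + 0.1 = 7.273
Σ x·lx·mx = 24.976; T = 24.976/7.273 = 3.43407…
r ≈ ln(R0)/T = ln(7.273)/3.43407… = 0.57779… → 0.578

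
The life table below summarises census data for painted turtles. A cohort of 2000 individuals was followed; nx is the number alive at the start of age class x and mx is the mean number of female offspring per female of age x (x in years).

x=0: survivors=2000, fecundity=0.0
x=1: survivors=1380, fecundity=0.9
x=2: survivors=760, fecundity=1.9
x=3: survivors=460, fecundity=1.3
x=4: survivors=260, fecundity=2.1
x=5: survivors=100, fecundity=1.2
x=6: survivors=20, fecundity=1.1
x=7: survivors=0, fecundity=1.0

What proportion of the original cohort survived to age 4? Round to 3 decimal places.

0.130

l_4 = n_4/n_0 = 260/2000 = 0.13 → 0.130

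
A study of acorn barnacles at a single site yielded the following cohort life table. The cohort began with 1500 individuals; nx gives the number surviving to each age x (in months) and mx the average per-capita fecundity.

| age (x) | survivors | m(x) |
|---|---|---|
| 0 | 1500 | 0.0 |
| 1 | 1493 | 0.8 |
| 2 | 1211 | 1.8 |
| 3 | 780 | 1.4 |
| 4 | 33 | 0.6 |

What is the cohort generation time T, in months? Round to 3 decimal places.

lx = nx/n0 = nx/1500: 1, 0.99533…, 0.80733…, 0.52, 0.022
lx·mx: 0, 0.796267…, 1.4532…, 0.728, 0.0132 → R0 = 2.990667…
x·lx·mx: 0, 0.796267…, 2.9064…, 2.184, 0.0528 → Σ = 5.939467…
T = 5.939467… / 2.990667… = 1.986001… → 1.986

1.986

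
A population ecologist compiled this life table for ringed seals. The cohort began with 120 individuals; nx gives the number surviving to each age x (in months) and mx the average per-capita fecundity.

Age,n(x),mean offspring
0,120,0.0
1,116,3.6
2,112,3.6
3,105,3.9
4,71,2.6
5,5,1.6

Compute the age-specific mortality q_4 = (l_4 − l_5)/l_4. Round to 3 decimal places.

0.930

lx = nx/n0 = nx/120: 1, 0.96667…, 0.93333…, 0.875, 0.59167…, 0.04167…
q_4 = (l_4 − l_5) / l_4 = (0.591667… − 0.041667…) / 0.591667…
     = 0.55… / 0.591667… = 0.929577… → 0.930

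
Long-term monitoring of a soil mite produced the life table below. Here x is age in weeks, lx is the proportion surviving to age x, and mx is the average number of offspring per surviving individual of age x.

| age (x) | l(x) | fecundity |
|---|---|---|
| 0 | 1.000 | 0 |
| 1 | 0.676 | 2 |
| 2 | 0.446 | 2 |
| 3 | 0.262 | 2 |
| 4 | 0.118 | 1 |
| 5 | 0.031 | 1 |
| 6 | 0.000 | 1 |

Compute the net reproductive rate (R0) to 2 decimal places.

2.92

lx·mx by age: 0, 1.352, 0.892, 0.524, 0.118, 0.031, 0
R0 = Σ lx·mx = 2.917 → 2.92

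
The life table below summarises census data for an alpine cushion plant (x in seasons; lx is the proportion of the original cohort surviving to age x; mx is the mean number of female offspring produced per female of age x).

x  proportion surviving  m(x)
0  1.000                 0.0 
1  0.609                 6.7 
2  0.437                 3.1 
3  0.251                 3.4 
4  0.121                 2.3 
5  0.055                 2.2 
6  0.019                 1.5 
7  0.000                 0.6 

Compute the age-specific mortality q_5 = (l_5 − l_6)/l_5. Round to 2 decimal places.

q_5 = (l_5 − l_6) / l_5 = (0.055 − 0.019) / 0.055
     = 0.036 / 0.055 = 0.654545… → 0.65

0.65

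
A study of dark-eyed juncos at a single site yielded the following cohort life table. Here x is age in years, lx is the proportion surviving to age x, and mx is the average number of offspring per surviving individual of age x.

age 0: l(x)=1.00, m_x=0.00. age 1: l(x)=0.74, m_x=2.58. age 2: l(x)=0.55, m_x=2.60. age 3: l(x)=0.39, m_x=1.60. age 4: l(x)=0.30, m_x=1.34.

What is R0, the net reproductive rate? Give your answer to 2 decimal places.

lx·mx by age: 0, 1.9092, 1.43, 0.624, 0.402
R0 = Σ lx·mx = 4.3652 → 4.37

4.37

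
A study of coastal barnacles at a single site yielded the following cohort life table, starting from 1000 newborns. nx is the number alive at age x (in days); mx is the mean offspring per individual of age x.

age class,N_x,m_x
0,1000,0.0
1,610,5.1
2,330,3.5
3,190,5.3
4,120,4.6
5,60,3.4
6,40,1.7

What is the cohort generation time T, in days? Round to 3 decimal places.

lx = nx/n0 = nx/1000: 1, 0.61, 0.33, 0.19, 0.12, 0.06, 0.04
lx·mx: 0, 3.111, 1.155, 1.007, 0.552, 0.204, 0.068 → R0 = 6.097
x·lx·mx: 0, 3.111, 2.31, 3.021, 2.208, 1.02, 0.408 → Σ = 12.078
T = 12.078 / 6.097 = 1.980974… → 1.981

1.981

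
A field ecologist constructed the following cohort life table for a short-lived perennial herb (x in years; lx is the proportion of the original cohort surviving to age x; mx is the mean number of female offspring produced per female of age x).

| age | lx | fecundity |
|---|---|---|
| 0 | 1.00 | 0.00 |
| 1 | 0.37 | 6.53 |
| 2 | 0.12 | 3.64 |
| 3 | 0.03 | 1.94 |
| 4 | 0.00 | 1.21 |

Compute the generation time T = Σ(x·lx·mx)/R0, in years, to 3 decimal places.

1.190

lx·mx: 0, 2.4161, 0.4368, 0.0582, 0 → R0 = 2.9111
x·lx·mx: 0, 2.4161, 0.8736, 0.1746, 0 → Σ = 3.4643
T = 3.4643 / 2.9111 = 1.190031… → 1.190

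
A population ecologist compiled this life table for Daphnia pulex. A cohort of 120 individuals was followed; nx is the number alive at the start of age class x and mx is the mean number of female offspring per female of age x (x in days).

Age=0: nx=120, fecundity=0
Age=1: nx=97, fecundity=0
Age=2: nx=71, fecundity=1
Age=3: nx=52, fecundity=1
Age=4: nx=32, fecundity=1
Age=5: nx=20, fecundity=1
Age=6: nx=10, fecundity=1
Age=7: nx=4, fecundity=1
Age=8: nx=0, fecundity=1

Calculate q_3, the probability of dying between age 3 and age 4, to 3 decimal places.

lx = nx/n0 = nx/120: 1, 0.80833…, 0.59167…, 0.43333…, 0.26667…, 0.16667…, 0.08333…, 0.03333…, 0
q_3 = (l_3 − l_4) / l_3 = (0.433333… − 0.266667…) / 0.433333…
     = 0.166667… / 0.433333… = 0.384615… → 0.385

0.385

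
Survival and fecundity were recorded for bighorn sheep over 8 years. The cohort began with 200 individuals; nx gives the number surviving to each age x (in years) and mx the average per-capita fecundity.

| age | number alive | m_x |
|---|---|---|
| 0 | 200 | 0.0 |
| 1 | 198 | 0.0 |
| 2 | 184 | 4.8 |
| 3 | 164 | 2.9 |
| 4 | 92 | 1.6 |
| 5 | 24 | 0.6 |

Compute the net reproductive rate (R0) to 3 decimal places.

7.602

lx = nx/n0 = nx/200: 1, 0.99, 0.92, 0.82, 0.46, 0.12
lx·mx by age: 0, 0, 4.416, 2.378, 0.736, 0.072
R0 = Σ lx·mx = 7.602 → 7.602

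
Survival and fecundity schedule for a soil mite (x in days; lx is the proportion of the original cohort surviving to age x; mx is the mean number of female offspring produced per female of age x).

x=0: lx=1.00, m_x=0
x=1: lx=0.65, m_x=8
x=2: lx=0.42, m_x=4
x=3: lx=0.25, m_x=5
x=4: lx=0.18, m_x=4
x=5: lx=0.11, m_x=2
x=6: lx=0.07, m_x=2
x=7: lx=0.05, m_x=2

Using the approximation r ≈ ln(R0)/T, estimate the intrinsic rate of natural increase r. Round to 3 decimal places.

1.165

R0 = Σ lx·mx = 0 + 5.2 + 1.68 + 1.25 + 0.72 + 0.22 + 0.14 + 0.1 = 9.31
Σ x·lx·mx = 17.83; T = 17.83/9.31 = 1.91515…
r ≈ ln(R0)/T = ln(9.31)/1.91515… = 1.16497… → 1.165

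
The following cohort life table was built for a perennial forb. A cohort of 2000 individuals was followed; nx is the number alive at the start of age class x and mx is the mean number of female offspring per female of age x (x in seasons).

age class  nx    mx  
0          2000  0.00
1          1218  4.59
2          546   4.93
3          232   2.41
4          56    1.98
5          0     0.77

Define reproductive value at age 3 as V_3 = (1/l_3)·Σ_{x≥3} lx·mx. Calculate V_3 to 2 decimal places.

lx = nx/n0 = nx/2000: 1, 0.609, 0.273, 0.116, 0.028, 0
lx·mx for x ≥ 3: 0.27956, 0.05544, 0 → sum = 0.335
V_3 = 0.335 / l_3 = 0.335 / 0.116 = 2.887931… → 2.89

2.89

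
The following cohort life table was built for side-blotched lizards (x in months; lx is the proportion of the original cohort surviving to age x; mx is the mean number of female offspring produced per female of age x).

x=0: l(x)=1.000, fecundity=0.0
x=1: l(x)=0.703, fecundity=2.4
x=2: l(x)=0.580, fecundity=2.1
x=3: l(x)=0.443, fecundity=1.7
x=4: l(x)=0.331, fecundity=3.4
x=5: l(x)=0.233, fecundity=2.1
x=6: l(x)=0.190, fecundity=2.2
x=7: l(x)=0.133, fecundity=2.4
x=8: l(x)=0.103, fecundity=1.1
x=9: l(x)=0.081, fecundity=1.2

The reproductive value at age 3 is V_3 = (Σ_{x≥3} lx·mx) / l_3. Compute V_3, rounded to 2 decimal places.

7.48

lx·mx for x ≥ 3: 0.7531, 1.1254, 0.4893, 0.418, 0.3192, 0.1133, 0.0972 → sum = 3.3155
V_3 = 3.3155 / l_3 = 3.3155 / 0.443 = 7.484199… → 7.48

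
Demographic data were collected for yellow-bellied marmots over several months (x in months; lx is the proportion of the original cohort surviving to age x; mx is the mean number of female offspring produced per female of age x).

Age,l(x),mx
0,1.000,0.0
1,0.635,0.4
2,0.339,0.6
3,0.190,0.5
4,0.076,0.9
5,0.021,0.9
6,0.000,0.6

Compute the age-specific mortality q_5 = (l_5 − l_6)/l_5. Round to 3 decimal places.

q_5 = (l_5 − l_6) / l_5 = (0.021 − 0) / 0.021
     = 0.021 / 0.021 = 1 → 1.000

1.000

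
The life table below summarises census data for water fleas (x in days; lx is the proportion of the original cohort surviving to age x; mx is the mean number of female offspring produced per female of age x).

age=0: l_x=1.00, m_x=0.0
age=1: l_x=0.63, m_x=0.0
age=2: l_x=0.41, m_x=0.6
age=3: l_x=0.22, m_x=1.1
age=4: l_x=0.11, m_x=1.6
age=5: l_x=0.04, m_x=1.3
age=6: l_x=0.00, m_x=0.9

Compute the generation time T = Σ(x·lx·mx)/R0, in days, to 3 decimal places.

3.047

lx·mx: 0, 0, 0.246, 0.242, 0.176, 0.052, 0 → R0 = 0.716
x·lx·mx: 0, 0, 0.492, 0.726, 0.704, 0.26, 0 → Σ = 2.182
T = 2.182 / 0.716 = 3.047486… → 3.047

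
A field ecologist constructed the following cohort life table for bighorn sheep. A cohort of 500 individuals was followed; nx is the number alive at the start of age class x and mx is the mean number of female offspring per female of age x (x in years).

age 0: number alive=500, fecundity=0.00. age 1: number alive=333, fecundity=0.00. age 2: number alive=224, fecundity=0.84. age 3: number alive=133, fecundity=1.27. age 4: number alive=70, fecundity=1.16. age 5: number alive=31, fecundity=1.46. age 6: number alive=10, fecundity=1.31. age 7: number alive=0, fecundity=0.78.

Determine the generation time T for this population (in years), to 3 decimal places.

3.046

lx = nx/n0 = nx/500: 1, 0.666, 0.448, 0.266, 0.14, 0.062, 0.02, 0
lx·mx: 0, 0, 0.37632, 0.33782, 0.1624, 0.09052, 0.0262, 0 → R0 = 0.99326
x·lx·mx: 0, 0, 0.75264, 1.01346, 0.6496, 0.4526, 0.1572, 0 → Σ = 3.0255
T = 3.0255 / 0.99326 = 3.04603… → 3.046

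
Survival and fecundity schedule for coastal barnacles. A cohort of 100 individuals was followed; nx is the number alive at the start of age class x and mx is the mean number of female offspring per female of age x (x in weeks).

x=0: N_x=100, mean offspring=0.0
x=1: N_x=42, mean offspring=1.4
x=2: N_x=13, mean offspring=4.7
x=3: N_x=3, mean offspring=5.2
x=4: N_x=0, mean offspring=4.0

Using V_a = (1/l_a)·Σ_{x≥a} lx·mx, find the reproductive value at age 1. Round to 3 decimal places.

lx = nx/n0 = nx/100: 1, 0.42, 0.13, 0.03, 0
lx·mx for x ≥ 1: 0.588, 0.611, 0.156, 0 → sum = 1.355
V_1 = 1.355 / l_1 = 1.355 / 0.42 = 3.22619… → 3.226

3.226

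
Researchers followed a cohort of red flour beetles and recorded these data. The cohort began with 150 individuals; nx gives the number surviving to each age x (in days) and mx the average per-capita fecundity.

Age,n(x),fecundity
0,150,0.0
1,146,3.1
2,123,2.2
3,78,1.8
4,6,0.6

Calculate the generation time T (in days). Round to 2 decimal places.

1.65

lx = nx/n0 = nx/150: 1, 0.97333…, 0.82, 0.52, 0.04
lx·mx: 0, 3.017333…, 1.804, 0.936, 0.024 → R0 = 5.781333…
x·lx·mx: 0, 3.017333…, 3.608, 2.808, 0.096 → Σ = 9.529333…
T = 9.529333… / 5.781333… = 1.648293… → 1.65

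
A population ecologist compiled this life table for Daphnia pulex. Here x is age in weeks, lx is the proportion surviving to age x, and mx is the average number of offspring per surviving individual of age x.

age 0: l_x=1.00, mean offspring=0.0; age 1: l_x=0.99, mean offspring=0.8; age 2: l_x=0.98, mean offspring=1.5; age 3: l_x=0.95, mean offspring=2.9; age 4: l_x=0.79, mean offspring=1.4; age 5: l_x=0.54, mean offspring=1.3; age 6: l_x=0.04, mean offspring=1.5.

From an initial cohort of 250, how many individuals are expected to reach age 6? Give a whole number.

10

Expected survivors = N0 · l_6 = 250 × 0.04 = 10 → 10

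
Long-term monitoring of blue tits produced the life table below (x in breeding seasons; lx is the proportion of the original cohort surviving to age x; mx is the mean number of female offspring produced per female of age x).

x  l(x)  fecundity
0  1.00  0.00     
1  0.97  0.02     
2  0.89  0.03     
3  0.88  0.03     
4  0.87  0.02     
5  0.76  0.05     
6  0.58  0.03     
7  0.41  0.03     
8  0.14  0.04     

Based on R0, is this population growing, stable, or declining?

R0 = Σ lx·mx = 0 + 0.0194 + 0.0267 + 0.0264 + 0.0174 + 0.038 + 0.0174 + 0.0123 + 0.0056 = 0.1632
R0 < 1, so the population is declining.

declining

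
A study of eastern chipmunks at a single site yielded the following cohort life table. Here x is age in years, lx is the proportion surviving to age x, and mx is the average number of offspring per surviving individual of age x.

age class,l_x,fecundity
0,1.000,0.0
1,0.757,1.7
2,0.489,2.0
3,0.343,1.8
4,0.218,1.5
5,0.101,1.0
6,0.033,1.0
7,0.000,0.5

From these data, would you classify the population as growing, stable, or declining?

growing

R0 = Σ lx·mx = 0 + 1.2869 + 0.978 + 0.6174 + 0.327 + 0.101 + 0.033 + 0 = 3.3433
R0 > 1, so the population is growing.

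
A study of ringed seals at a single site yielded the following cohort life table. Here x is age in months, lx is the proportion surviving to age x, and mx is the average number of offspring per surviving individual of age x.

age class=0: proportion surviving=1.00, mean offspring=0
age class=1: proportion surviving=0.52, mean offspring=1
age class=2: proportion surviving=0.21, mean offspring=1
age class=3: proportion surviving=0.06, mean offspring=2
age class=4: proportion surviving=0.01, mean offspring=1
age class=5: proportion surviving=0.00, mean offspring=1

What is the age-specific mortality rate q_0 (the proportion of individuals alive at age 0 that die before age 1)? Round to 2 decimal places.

0.48

q_0 = (l_0 − l_1) / l_0 = (1 − 0.52) / 1
     = 0.48 / 1 = 0.48 → 0.48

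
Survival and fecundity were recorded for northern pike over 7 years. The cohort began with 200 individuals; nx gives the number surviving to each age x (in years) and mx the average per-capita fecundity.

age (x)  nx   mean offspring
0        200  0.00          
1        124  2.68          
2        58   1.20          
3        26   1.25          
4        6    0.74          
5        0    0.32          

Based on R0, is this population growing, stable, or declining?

growing

lx = nx/n0 = nx/200: 1, 0.62, 0.29, 0.13, 0.03, 0
R0 = Σ lx·mx = 0 + 1.6616 + 0.348 + 0.1625 + 0.0222 + 0 = 2.1943
R0 > 1, so the population is growing.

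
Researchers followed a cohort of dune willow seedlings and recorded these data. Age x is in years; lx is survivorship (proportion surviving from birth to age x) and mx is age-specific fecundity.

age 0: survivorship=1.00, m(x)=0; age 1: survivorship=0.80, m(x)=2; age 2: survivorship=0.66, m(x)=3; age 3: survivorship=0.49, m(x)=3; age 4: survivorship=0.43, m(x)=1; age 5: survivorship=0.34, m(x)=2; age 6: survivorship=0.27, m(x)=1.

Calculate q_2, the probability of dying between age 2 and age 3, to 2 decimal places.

0.26

q_2 = (l_2 − l_3) / l_2 = (0.66 − 0.49) / 0.66
     = 0.17 / 0.66 = 0.257576… → 0.26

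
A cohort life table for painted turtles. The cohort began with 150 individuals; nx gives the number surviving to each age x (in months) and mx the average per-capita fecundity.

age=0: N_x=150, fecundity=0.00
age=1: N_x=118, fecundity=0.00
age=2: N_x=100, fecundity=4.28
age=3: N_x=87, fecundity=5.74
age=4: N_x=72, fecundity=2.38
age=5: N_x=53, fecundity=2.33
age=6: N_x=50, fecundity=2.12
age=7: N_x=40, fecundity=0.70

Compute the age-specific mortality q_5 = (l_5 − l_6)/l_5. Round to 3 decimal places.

lx = nx/n0 = nx/150: 1, 0.78667…, 0.66667…, 0.58, 0.48, 0.35333…, 0.33333…, 0.26667…
q_5 = (l_5 − l_6) / l_5 = (0.353333… − 0.333333…) / 0.353333…
     = 0.02… / 0.353333… = 0.056604… → 0.057

0.057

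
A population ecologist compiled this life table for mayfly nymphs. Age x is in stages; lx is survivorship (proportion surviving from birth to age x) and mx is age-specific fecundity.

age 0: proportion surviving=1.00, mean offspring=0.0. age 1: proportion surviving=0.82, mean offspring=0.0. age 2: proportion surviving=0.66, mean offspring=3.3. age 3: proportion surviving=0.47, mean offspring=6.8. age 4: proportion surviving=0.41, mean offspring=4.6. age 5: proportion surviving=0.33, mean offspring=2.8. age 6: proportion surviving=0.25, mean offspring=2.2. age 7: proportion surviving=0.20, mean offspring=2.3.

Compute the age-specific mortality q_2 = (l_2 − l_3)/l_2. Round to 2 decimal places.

q_2 = (l_2 − l_3) / l_2 = (0.66 − 0.47) / 0.66
     = 0.19 / 0.66 = 0.287879… → 0.29

0.29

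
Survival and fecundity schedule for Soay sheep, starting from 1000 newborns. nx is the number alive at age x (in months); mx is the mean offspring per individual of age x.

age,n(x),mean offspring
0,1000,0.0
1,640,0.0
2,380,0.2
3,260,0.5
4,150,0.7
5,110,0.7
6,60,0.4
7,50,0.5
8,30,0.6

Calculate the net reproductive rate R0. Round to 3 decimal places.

0.455

lx = nx/n0 = nx/1000: 1, 0.64, 0.38, 0.26, 0.15, 0.11, 0.06, 0.05, 0.03
lx·mx by age: 0, 0, 0.076, 0.13, 0.105, 0.077, 0.024, 0.025, 0.018
R0 = Σ lx·mx = 0.455 → 0.455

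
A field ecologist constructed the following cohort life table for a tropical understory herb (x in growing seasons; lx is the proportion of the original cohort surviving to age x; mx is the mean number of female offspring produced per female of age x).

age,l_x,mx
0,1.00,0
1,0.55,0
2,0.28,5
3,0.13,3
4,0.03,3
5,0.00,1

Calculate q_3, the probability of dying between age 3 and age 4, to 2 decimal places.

q_3 = (l_3 − l_4) / l_3 = (0.13 − 0.03) / 0.13
     = 0.1 / 0.13 = 0.769231… → 0.77

0.77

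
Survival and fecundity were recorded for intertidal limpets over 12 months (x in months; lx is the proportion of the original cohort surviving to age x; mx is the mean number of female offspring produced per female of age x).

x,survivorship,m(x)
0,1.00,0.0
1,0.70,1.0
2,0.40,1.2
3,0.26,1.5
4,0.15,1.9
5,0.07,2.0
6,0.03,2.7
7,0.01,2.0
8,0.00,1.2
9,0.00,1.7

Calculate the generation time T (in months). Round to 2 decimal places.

2.53

lx·mx: 0, 0.7, 0.48, 0.39, 0.285, 0.14, 0.081, 0.02, 0, 0 → R0 = 2.096
x·lx·mx: 0, 0.7, 0.96, 1.17, 1.14, 0.7, 0.486, 0.14, 0, 0 → Σ = 5.296
T = 5.296 / 2.096 = 2.526718… → 2.53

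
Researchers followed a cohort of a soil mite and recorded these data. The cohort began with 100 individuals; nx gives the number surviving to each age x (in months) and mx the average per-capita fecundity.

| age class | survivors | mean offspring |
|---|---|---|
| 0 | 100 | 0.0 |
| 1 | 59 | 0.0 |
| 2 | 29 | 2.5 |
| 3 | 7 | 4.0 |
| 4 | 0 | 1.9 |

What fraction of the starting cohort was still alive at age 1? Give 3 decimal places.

0.590

l_1 = n_1/n_0 = 59/100 = 0.59 → 0.590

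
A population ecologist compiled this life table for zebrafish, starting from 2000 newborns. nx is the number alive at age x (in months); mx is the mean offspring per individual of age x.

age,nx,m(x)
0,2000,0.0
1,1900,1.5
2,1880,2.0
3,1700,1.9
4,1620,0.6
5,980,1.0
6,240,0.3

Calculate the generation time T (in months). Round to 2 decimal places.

lx = nx/n0 = nx/2000: 1, 0.95, 0.94, 0.85, 0.81, 0.49, 0.12
lx·mx: 0, 1.425, 1.88, 1.615, 0.486, 0.49, 0.036 → R0 = 5.932
x·lx·mx: 0, 1.425, 3.76, 4.845, 1.944, 2.45, 0.216 → Σ = 14.64
T = 14.64 / 5.932 = 2.46797… → 2.47

2.47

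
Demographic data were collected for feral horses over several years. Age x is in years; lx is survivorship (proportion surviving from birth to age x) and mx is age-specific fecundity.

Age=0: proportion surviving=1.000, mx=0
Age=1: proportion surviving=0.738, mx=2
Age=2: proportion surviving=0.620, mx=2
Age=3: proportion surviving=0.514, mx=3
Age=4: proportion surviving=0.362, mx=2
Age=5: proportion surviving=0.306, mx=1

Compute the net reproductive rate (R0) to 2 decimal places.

lx·mx by age: 0, 1.476, 1.24, 1.542, 0.724, 0.306
R0 = Σ lx·mx = 5.288 → 5.29

5.29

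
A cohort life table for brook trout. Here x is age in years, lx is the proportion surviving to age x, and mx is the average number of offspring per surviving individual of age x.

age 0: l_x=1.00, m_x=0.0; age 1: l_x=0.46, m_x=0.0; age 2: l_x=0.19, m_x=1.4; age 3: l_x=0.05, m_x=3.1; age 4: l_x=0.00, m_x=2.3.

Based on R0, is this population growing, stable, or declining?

declining

R0 = Σ lx·mx = 0 + 0 + 0.266 + 0.155 + 0 = 0.421
R0 < 1, so the population is declining.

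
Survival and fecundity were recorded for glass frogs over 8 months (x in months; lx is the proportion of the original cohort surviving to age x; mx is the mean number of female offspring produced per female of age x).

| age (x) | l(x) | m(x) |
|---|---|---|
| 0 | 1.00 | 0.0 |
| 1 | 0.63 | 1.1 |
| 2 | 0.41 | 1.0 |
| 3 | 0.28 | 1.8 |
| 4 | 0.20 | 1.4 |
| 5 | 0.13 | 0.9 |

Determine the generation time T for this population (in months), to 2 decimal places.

2.36

lx·mx: 0, 0.693, 0.41, 0.504, 0.28, 0.117 → R0 = 2.004
x·lx·mx: 0, 0.693, 0.82, 1.512, 1.12, 0.585 → Σ = 4.73
T = 4.73 / 2.004 = 2.360279… → 2.36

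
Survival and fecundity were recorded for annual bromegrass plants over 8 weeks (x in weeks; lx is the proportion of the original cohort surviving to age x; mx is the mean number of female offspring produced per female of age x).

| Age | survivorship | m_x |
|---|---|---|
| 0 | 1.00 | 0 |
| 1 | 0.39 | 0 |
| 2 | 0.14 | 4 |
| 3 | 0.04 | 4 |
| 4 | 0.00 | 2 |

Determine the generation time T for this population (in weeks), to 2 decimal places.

2.22

lx·mx: 0, 0, 0.56, 0.16, 0 → R0 = 0.72
x·lx·mx: 0, 0, 1.12, 0.48, 0 → Σ = 1.6
T = 1.6 / 0.72 = 2.222222… → 2.22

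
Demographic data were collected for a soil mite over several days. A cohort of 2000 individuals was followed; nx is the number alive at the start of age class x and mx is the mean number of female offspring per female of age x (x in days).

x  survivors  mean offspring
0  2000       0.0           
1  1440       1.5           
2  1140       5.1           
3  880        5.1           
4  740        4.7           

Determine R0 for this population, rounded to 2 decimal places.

7.97

lx = nx/n0 = nx/2000: 1, 0.72, 0.57, 0.44, 0.37
lx·mx by age: 0, 1.08, 2.907, 2.244, 1.739
R0 = Σ lx·mx = 7.97 → 7.97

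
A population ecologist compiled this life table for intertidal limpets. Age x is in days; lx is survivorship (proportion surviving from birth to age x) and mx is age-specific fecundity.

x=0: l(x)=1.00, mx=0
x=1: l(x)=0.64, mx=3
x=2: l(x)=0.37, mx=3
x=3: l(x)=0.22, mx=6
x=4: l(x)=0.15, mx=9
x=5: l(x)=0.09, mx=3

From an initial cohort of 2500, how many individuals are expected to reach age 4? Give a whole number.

Expected survivors = N0 · l_4 = 2500 × 0.15 = 375 → 375

375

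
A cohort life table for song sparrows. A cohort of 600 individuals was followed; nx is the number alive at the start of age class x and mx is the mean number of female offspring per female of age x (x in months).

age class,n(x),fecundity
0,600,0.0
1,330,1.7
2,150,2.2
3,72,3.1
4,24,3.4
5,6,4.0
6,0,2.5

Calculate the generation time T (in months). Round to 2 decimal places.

1.92

lx = nx/n0 = nx/600: 1, 0.55, 0.25, 0.12, 0.04, 0.01, 0
lx·mx: 0, 0.935, 0.55, 0.372, 0.136, 0.04, 0 → R0 = 2.033
x·lx·mx: 0, 0.935, 1.1, 1.116, 0.544, 0.2, 0 → Σ = 3.895
T = 3.895 / 2.033 = 1.915888… → 1.92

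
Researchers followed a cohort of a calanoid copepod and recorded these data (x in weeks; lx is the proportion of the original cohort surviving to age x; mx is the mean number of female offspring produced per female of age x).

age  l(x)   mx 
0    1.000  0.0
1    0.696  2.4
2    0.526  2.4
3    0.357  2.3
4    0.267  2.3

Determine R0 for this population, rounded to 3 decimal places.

4.368

lx·mx by age: 0, 1.6704, 1.2624, 0.8211, 0.6141
R0 = Σ lx·mx = 4.368 → 4.368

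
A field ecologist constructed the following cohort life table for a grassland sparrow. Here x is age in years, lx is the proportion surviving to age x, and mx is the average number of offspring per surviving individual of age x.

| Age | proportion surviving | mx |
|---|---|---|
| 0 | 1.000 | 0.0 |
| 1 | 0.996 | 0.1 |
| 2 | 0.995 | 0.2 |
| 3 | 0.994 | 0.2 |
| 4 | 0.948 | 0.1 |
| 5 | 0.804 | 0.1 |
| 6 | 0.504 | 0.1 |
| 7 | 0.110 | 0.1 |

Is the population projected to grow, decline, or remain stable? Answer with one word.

R0 = Σ lx·mx = 0 + 0.0996 + 0.199 + 0.1988 + 0.0948 + 0.0804 + 0.0504 + 0.011 = 0.734
R0 < 1, so the population is declining.

declining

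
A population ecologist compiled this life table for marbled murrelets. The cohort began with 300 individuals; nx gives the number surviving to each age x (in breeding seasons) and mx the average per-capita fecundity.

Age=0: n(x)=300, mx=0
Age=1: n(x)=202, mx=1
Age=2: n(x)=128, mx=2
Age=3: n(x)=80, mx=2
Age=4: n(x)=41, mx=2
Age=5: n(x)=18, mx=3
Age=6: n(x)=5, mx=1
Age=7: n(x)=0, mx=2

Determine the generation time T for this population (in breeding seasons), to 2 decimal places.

2.40

lx = nx/n0 = nx/300: 1, 0.67333…, 0.42667…, 0.26667…, 0.13667…, 0.06, 0.01667…, 0
lx·mx: 0, 0.673333…, 0.853333…, 0.533333…, 0.273333…, 0.18, 0.016667…, 0 → R0 = 2.53…
x·lx·mx: 0, 0.673333…, 1.706667…, 1.6…, 1.093333…, 0.9, 0.1…, 0 → Σ = 6.073333…
T = 6.073333… / 2.53… = 2.400527… → 2.40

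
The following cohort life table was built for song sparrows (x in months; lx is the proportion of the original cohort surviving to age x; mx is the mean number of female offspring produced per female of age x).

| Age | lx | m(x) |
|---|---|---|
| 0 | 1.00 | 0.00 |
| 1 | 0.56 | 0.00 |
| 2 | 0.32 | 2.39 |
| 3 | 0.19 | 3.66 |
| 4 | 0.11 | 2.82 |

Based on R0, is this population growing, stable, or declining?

R0 = Σ lx·mx = 0 + 0 + 0.7648 + 0.6954 + 0.3102 = 1.7704
R0 > 1, so the population is growing.

growing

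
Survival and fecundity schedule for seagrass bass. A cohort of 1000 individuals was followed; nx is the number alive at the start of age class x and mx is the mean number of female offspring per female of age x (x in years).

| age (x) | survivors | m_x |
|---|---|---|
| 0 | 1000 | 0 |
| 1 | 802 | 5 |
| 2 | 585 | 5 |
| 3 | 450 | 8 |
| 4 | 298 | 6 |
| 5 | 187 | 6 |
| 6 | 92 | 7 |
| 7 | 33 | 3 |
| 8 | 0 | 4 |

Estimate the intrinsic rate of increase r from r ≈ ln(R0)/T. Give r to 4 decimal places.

lx = nx/n0 = nx/1000: 1, 0.802, 0.585, 0.45, 0.298, 0.187, 0.092, 0.033, 0
R0 = Σ lx·mx = 0 + 4.01 + 2.925 + 3.6 + 1.788 + 1.122 + 0.644 + 0.099 + 0 = 14.188
Σ x·lx·mx = 37.979; T = 37.979/14.188 = 2.67684…
r ≈ ln(R0)/T = ln(14.188)/2.67684… = 0.990869… → 0.9909

0.9909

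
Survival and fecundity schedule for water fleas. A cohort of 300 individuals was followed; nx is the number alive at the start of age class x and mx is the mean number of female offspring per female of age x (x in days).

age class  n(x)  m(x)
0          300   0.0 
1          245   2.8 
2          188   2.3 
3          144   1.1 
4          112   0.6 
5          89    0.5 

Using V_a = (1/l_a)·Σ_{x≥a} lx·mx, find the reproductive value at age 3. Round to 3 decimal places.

1.876

lx = nx/n0 = nx/300: 1, 0.81667…, 0.62667…, 0.48, 0.37333…, 0.29667…
lx·mx for x ≥ 3: 0.528, 0.224…, 0.148333… → sum = 0.900333…
V_3 = 0.900333… / l_3 = 0.900333… / 0.48 = 1.875694… → 1.876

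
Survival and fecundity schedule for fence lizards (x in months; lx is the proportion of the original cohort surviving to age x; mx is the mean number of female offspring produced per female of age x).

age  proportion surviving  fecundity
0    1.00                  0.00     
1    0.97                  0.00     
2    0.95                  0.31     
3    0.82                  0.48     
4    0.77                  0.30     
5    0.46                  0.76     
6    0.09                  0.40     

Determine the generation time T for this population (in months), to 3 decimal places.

lx·mx: 0, 0, 0.2945, 0.3936, 0.231, 0.3496, 0.036 → R0 = 1.3047
x·lx·mx: 0, 0, 0.589, 1.1808, 0.924, 1.748, 0.216 → Σ = 4.6578
T = 4.6578 / 1.3047 = 3.570016… → 3.570

3.570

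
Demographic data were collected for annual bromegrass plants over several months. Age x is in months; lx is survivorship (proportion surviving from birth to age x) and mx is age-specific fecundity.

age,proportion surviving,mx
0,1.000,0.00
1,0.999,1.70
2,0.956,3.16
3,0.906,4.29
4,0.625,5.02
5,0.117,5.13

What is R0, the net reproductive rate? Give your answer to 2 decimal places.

12.34

lx·mx by age: 0, 1.6983, 3.02096, 3.88674, 3.1375, 0.60021
R0 = Σ lx·mx = 12.34371 → 12.34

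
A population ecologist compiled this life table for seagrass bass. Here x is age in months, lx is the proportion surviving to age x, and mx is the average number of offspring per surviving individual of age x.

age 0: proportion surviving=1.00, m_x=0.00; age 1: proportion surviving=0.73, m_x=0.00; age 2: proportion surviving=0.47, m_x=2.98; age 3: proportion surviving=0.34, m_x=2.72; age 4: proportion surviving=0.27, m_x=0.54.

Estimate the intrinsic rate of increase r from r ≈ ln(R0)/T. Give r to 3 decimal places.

0.363

R0 = Σ lx·mx = 0 + 0 + 1.4006 + 0.9248 + 0.1458 = 2.4712
Σ x·lx·mx = 6.1588; T = 6.1588/2.4712 = 2.49223…
r ≈ ln(R0)/T = ln(2.4712)/2.49223… = 0.36301… → 0.363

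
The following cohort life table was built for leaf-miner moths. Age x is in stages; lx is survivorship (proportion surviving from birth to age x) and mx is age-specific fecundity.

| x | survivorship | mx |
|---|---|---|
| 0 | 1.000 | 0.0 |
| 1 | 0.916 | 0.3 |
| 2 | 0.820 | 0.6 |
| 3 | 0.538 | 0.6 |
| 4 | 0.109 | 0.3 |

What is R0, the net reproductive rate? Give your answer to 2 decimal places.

1.12

lx·mx by age: 0, 0.2748, 0.492, 0.3228, 0.0327
R0 = Σ lx·mx = 1.1223 → 1.12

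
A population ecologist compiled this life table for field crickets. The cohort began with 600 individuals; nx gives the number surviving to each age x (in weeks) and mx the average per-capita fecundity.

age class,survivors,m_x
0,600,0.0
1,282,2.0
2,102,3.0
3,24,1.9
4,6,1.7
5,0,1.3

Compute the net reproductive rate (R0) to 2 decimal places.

lx = nx/n0 = nx/600: 1, 0.47, 0.17, 0.04, 0.01, 0
lx·mx by age: 0, 0.94, 0.51, 0.076, 0.017, 0
R0 = Σ lx·mx = 1.543 → 1.54

1.54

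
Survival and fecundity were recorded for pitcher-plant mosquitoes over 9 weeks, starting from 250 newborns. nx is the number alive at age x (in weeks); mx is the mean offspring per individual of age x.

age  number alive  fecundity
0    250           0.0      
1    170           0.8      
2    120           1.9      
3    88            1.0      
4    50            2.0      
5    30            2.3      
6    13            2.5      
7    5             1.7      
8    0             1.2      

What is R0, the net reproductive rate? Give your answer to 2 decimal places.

2.65

lx = nx/n0 = nx/250: 1, 0.68, 0.48, 0.352, 0.2, 0.12, 0.052, 0.02, 0
lx·mx by age: 0, 0.544, 0.912, 0.352, 0.4, 0.276, 0.13, 0.034, 0
R0 = Σ lx·mx = 2.648 → 2.65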